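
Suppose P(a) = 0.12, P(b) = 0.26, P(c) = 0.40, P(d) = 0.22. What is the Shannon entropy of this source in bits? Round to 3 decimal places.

H = −Σ pᵢ log₂ pᵢ.
−0.12·log₂(0.12) = 0.3671
−0.26·log₂(0.26) = 0.5053
−0.40·log₂(0.40) = 0.5288
−0.22·log₂(0.22) = 0.4806
Sum ≈ 1.8817 → 1.882 bits.

1.882 bits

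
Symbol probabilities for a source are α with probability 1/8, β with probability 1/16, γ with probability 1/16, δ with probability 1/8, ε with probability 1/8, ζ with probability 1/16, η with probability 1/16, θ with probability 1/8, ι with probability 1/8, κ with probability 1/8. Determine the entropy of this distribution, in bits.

Each probability is a power of 1/2, so log₂(1/p) is an integer.
H = Σ p·log₂(1/p) = 1/8·3 + 1/16·4 + 1/16·4 + 1/8·3 + 1/8·3 + 1/16·4 + 1/16·4 + 1/8·3 + 1/8·3 + 1/8·3 = 3.25 bits.

3.25 bits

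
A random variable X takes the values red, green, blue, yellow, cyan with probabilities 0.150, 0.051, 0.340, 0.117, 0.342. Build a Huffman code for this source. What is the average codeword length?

Repeatedly combine the two least-probable nodes; the expected code length is the sum of the merged weights.
merge 51/1000 + 117/1000 → 21/125
merge 3/20 + 21/125 → 159/500
merge 159/500 + 17/50 → 329/500
merge 171/500 + 329/500 → 1
L = 21/125 + 159/500 + 329/500 + 1 = 268/125 = 2.144 bits/symbol.

2.144 bits/symbol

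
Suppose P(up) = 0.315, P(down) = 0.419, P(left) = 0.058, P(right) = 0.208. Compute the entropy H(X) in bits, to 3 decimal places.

1.760 bits

H = −Σ pᵢ log₂ pᵢ.
−0.315·log₂(0.315) = 0.5250
−0.419·log₂(0.419) = 0.5258
−0.058·log₂(0.058) = 0.2383
−0.208·log₂(0.208) = 0.4712
Sum ≈ 1.7603 → 1.760 bits.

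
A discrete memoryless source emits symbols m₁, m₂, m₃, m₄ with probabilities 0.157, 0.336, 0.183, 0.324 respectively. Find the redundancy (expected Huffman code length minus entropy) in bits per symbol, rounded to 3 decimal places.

0.077 bits

Entropy H = −Σ p log₂ p ≈ 1.9232 bits.
Huffman merges: 157/1000+183/1000→17/50; 81/250+42/125→33/50; 17/50+33/50→1. L = 2 ≈ 2.0000.
L − H = 2.0000 − 1.9232 = 0.077 bits.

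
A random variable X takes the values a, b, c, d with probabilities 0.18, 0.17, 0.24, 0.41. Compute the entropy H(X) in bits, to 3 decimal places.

H = −Σ pᵢ log₂ pᵢ.
−0.18·log₂(0.18) = 0.4453
−0.17·log₂(0.17) = 0.4346
−0.24·log₂(0.24) = 0.4941
−0.41·log₂(0.41) = 0.5274
Sum ≈ 1.9014 → 1.901 bits.

1.901 bits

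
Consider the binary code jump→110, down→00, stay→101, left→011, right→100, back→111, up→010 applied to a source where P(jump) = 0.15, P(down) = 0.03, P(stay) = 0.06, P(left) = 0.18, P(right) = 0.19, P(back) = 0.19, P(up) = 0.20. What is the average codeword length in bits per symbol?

L̄ = Σ pᵢ·ℓᵢ = 0.15·3 + 0.03·2 + 0.06·3 + 0.18·3 + 0.19·3 + 0.19·3 + 0.20·3 = 2.97 bits/symbol.

2.97 bits/symbol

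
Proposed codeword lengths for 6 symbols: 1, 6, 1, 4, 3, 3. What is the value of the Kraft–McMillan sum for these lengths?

1.328125

With common denominator 2^6 = 64: Σ 2^(−ℓᵢ) = 32/64 + 1/64 + 32/64 + 4/64 + 8/64 + 8/64 = 85/64 = 1.328125.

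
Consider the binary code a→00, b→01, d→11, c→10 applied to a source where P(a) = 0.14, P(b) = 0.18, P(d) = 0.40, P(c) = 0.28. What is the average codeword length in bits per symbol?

2 bits/symbol

L̄ = Σ pᵢ·ℓᵢ = 0.14·2 + 0.18·2 + 0.40·2 + 0.28·2 = 2 bits/symbol.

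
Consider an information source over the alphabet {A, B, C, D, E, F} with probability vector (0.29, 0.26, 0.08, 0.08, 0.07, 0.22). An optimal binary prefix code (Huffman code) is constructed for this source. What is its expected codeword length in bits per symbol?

2.38 bits/symbol

Repeatedly combine the two least-probable nodes; the expected code length is the sum of the merged weights.
merge 7/100 + 2/25 → 3/20
merge 2/25 + 3/20 → 23/100
merge 11/50 + 23/100 → 9/20
merge 13/50 + 29/100 → 11/20
merge 9/20 + 11/20 → 1
L = 3/20 + 23/100 + 9/20 + 11/20 + 1 = 119/50 = 2.38 bits/symbol.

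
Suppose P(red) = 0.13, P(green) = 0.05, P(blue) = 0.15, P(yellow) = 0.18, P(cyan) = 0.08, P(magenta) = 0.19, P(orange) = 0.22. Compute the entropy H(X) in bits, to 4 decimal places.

2.6819 bits

H = −Σ pᵢ log₂ pᵢ.
−0.13·log₂(0.13) = 0.3826
−0.05·log₂(0.05) = 0.2161
−0.15·log₂(0.15) = 0.4105
−0.18·log₂(0.18) = 0.4453
−0.08·log₂(0.08) = 0.2915
−0.19·log₂(0.19) = 0.4552
−0.22·log₂(0.22) = 0.4806
Sum ≈ 2.6819 → 2.6819 bits.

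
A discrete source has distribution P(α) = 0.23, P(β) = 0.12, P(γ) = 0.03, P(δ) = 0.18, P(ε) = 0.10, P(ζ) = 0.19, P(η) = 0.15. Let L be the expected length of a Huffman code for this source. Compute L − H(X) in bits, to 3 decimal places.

Entropy H = −Σ p log₂ p ≈ 2.6498 bits.
Huffman merges: 3/100+1/10→13/100; 3/25+13/100→1/4; 3/20+9/50→33/100; 19/100+23/100→21/50; 1/4+33/100→29/50; 21/50+29/50→1. L = 271/100 ≈ 2.7100.
L − H = 2.7100 − 2.6498 = 0.060 bits.

0.060 bits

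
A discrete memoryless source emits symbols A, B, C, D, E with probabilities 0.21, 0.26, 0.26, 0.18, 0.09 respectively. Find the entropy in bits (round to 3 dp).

2.241 bits

H = −Σ pᵢ log₂ pᵢ.
−0.21·log₂(0.21) = 0.4728
−0.26·log₂(0.26) = 0.5053
−0.26·log₂(0.26) = 0.5053
−0.18·log₂(0.18) = 0.4453
−0.09·log₂(0.09) = 0.3127
Sum ≈ 2.2414 → 2.241 bits.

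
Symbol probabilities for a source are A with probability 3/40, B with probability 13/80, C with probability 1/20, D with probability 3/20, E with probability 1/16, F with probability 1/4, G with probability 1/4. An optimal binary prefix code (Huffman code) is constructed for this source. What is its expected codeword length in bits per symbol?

2.6125 bits/symbol

Repeatedly combine the two least-probable nodes; the expected code length is the sum of the merged weights.
merge 1/20 + 1/16 → 9/80
merge 3/40 + 9/80 → 3/16
merge 3/20 + 13/80 → 5/16
merge 3/16 + 1/4 → 7/16
merge 1/4 + 5/16 → 9/16
merge 7/16 + 9/16 → 1
L = 9/80 + 3/16 + 5/16 + 7/16 + 9/16 + 1 = 209/80 = 2.6125 bits/symbol.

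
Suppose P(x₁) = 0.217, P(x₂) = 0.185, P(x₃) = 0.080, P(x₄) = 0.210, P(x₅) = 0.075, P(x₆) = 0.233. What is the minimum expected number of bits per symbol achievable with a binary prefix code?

Repeatedly combine the two least-probable nodes; the expected code length is the sum of the merged weights.
merge 3/40 + 2/25 → 31/200
merge 31/200 + 37/200 → 17/50
merge 21/100 + 217/1000 → 427/1000
merge 233/1000 + 17/50 → 573/1000
merge 427/1000 + 573/1000 → 1
L = 31/200 + 17/50 + 427/1000 + 573/1000 + 1 = 499/200 = 2.495 bits/symbol.

2.495 bits/symbol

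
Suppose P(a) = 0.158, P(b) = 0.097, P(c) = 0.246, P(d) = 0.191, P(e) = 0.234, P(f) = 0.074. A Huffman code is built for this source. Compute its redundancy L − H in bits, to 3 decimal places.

0.031 bits

Entropy H = −Σ p log₂ p ≈ 2.4693 bits.
Huffman merges: 37/500+97/1000→171/1000; 79/500+171/1000→329/1000; 191/1000+117/500→17/40; 123/500+329/1000→23/40; 17/40+23/40→1. L = 5/2 ≈ 2.5000.
L − H = 2.5000 − 2.4693 = 0.031 bits.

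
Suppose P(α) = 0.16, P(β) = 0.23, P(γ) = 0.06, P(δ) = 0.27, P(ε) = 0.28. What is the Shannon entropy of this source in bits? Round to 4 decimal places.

H = −Σ pᵢ log₂ pᵢ.
−0.16·log₂(0.16) = 0.4230
−0.23·log₂(0.23) = 0.4877
−0.06·log₂(0.06) = 0.2435
−0.27·log₂(0.27) = 0.5100
−0.28·log₂(0.28) = 0.5142
Sum ≈ 2.1785 → 2.1785 bits.

2.1785 bits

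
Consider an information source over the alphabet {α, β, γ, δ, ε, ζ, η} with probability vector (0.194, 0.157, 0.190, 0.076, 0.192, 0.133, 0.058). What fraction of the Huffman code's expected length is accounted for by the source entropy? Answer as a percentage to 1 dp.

98.2%

Entropy H = −Σ p log₂ p ≈ 2.6986 bits.
Huffman merges: 29/500+19/250→67/500; 133/1000+67/500→267/1000; 157/1000+19/100→347/1000; 24/125+97/500→193/500; 267/1000+347/1000→307/500; 193/500+307/500→1. L = 687/250 ≈ 2.7480.
Efficiency = H/L = 2.6986/2.7480 = 98.2%.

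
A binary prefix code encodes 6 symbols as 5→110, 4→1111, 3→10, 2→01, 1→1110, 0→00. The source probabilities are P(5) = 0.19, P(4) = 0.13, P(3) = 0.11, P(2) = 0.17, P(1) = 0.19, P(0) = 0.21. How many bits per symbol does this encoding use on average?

2.83 bits/symbol

L̄ = Σ pᵢ·ℓᵢ = 0.19·3 + 0.13·4 + 0.11·2 + 0.17·2 + 0.19·4 + 0.21·2 = 2.83 bits/symbol.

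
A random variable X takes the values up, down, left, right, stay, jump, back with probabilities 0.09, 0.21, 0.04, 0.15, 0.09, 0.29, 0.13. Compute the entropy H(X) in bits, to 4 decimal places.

2.5950 bits

H = −Σ pᵢ log₂ pᵢ.
−0.09·log₂(0.09) = 0.3127
−0.21·log₂(0.21) = 0.4728
−0.04·log₂(0.04) = 0.1858
−0.15·log₂(0.15) = 0.4105
−0.09·log₂(0.09) = 0.3127
−0.29·log₂(0.29) = 0.5179
−0.13·log₂(0.13) = 0.3826
Sum ≈ 2.5950 → 2.5950 bits.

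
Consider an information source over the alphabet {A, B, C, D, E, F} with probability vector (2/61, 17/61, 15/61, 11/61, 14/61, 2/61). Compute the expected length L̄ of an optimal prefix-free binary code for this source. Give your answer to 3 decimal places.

2.311 bits/symbol

Repeatedly combine the two least-probable nodes; the expected code length is the sum of the merged weights.
merge 2/61 + 2/61 → 4/61
merge 4/61 + 11/61 → 15/61
merge 14/61 + 15/61 → 29/61
merge 15/61 + 17/61 → 32/61
merge 29/61 + 32/61 → 1
L = 4/61 + 15/61 + 29/61 + 32/61 + 1 = 141/61 ≈ 2.311 bits/symbol.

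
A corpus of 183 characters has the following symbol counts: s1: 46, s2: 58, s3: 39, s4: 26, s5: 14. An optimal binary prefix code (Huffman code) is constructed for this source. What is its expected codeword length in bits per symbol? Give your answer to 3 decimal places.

2.219 bits/symbol

Probabilities are the counts divided by 183.
Repeatedly combine the two least-probable nodes; the expected code length is the sum of the merged weights.
merge 14/183 + 26/183 → 40/183
merge 13/61 + 40/183 → 79/183
merge 46/183 + 58/183 → 104/183
merge 79/183 + 104/183 → 1
L = 40/183 + 79/183 + 104/183 + 1 = 406/183 ≈ 2.219 bits/symbol.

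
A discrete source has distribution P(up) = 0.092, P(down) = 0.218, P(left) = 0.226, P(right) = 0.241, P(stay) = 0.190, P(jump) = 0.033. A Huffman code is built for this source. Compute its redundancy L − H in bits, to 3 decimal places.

Entropy H = −Σ p log₂ p ≈ 2.3930 bits.
Huffman merges: 33/1000+23/250→1/8; 1/8+19/100→63/200; 109/500+113/500→111/250; 241/1000+63/200→139/250; 111/250+139/250→1. L = 61/25 ≈ 2.4400.
L − H = 2.4400 − 2.3930 = 0.047 bits.

0.047 bits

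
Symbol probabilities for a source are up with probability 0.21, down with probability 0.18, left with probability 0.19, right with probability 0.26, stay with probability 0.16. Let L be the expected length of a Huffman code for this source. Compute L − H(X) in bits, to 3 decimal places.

0.038 bits

Entropy H = −Σ p log₂ p ≈ 2.3017 bits.
Huffman merges: 4/25+9/50→17/50; 19/100+21/100→2/5; 13/50+17/50→3/5; 2/5+3/5→1. L = 117/50 ≈ 2.3400.
L − H = 2.3400 − 2.3017 = 0.038 bits.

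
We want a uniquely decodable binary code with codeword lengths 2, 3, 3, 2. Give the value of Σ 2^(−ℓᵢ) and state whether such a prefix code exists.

0.75; yes

With common denominator 2^3 = 8: Σ 2^(−ℓᵢ) = 2/8 + 1/8 + 1/8 + 2/8 = 6/8 = 0.75.
Kraft's inequality requires Σ ≤ 1; here Σ = 0.75 ≤ 1, so such a prefix code exists.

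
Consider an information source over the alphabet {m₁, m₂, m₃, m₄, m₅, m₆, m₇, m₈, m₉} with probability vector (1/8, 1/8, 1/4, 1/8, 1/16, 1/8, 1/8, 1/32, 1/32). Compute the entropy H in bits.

Each probability is a power of 1/2, so log₂(1/p) is an integer.
H = Σ p·log₂(1/p) = 1/8·3 + 1/8·3 + 1/4·2 + 1/8·3 + 1/16·4 + 1/8·3 + 1/8·3 + 1/32·5 + 1/32·5 = 2.9375 bits.

2.9375 bits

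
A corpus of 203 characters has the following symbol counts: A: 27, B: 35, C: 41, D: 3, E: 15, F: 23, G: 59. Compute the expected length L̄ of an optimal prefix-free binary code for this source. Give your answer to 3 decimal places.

Probabilities are the counts divided by 203.
Repeatedly combine the two least-probable nodes; the expected code length is the sum of the merged weights.
merge 3/203 + 15/203 → 18/203
merge 18/203 + 23/203 → 41/203
merge 27/203 + 5/29 → 62/203
merge 41/203 + 41/203 → 82/203
merge 59/203 + 62/203 → 121/203
merge 82/203 + 121/203 → 1
L = 18/203 + 41/203 + 62/203 + 82/203 + 121/203 + 1 = 527/203 ≈ 2.596 bits/symbol.

2.596 bits/symbol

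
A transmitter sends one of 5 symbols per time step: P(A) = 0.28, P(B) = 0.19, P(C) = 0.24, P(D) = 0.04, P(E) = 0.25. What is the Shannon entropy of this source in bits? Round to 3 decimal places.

H = −Σ pᵢ log₂ pᵢ.
−0.28·log₂(0.28) = 0.5142
−0.19·log₂(0.19) = 0.4552
−0.24·log₂(0.24) = 0.4941
−0.04·log₂(0.04) = 0.1858
−0.25·log₂(0.25) = 0.5000
Sum ≈ 2.1493 → 2.149 bits.

2.149 bits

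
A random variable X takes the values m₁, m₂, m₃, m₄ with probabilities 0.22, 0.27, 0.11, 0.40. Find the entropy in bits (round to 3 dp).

H = −Σ pᵢ log₂ pᵢ.
−0.22·log₂(0.22) = 0.4806
−0.27·log₂(0.27) = 0.5100
−0.11·log₂(0.11) = 0.3503
−0.40·log₂(0.40) = 0.5288
Sum ≈ 1.8697 → 1.870 bits.

1.870 bits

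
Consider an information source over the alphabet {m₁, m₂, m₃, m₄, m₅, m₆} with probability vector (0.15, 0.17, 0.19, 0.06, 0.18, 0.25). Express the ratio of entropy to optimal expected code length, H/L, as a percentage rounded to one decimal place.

97.2%

Entropy H = −Σ p log₂ p ≈ 2.4892 bits.
Huffman merges: 3/50+3/20→21/100; 17/100+9/50→7/20; 19/100+21/100→2/5; 1/4+7/20→3/5; 2/5+3/5→1. L = 64/25 ≈ 2.5600.
Efficiency = H/L = 2.4892/2.5600 = 97.2%.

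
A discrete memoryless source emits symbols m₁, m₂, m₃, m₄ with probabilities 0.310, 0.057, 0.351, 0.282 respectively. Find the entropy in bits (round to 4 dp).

1.8045 bits

H = −Σ pᵢ log₂ pᵢ.
−0.310·log₂(0.310) = 0.5238
−0.057·log₂(0.057) = 0.2356
−0.351·log₂(0.351) = 0.5302
−0.282·log₂(0.282) = 0.5150
Sum ≈ 1.8045 → 1.8045 bits.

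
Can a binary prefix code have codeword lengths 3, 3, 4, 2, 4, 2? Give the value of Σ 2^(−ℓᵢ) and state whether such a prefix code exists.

With common denominator 2^4 = 16: Σ 2^(−ℓᵢ) = 2/16 + 2/16 + 1/16 + 4/16 + 1/16 + 4/16 = 14/16 = 0.875.
Kraft's inequality requires Σ ≤ 1; here Σ = 0.875 ≤ 1, so such a prefix code exists.

0.875; yes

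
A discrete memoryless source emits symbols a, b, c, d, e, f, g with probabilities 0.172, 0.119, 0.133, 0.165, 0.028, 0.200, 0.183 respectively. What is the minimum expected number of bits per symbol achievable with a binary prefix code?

Repeatedly combine the two least-probable nodes; the expected code length is the sum of the merged weights.
merge 7/250 + 119/1000 → 147/1000
merge 133/1000 + 147/1000 → 7/25
merge 33/200 + 43/250 → 337/1000
merge 183/1000 + 1/5 → 383/1000
merge 7/25 + 337/1000 → 617/1000
merge 383/1000 + 617/1000 → 1
L = 147/1000 + 7/25 + 337/1000 + 383/1000 + 617/1000 + 1 = 691/250 = 2.764 bits/symbol.

2.764 bits/symbol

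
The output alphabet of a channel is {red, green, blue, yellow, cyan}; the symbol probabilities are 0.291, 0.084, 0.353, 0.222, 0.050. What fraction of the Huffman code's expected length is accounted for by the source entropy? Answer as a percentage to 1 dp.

Entropy H = −Σ p log₂ p ≈ 2.0469 bits.
Huffman merges: 1/20+21/250→67/500; 67/500+111/500→89/250; 291/1000+353/1000→161/250; 89/250+161/250→1. L = 1067/500 ≈ 2.1340.
Efficiency = H/L = 2.0469/2.1340 = 95.9%.

95.9%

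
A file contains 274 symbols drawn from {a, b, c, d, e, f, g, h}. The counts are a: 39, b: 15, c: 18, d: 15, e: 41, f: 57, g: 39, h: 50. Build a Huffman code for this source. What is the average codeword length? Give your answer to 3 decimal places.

Probabilities are the counts divided by 274.
Repeatedly combine the two least-probable nodes; the expected code length is the sum of the merged weights.
merge 15/274 + 15/274 → 15/137
merge 9/137 + 15/137 → 24/137
merge 39/274 + 39/274 → 39/137
merge 41/274 + 24/137 → 89/274
merge 25/137 + 57/274 → 107/274
merge 39/137 + 89/274 → 167/274
merge 107/274 + 167/274 → 1
L = 15/137 + 24/137 + 39/137 + 89/274 + 107/274 + 167/274 + 1 = 793/274 ≈ 2.894 bits/symbol.

2.894 bits/symbol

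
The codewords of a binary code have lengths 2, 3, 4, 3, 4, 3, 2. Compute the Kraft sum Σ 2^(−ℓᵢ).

With common denominator 2^4 = 16: Σ 2^(−ℓᵢ) = 4/16 + 2/16 + 1/16 + 2/16 + 1/16 + 2/16 + 4/16 = 16/16 = 1.

1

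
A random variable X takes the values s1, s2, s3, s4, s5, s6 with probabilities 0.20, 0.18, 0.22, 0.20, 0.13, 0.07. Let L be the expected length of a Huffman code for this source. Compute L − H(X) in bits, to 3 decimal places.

0.074 bits

Entropy H = −Σ p log₂ p ≈ 2.5059 bits.
Huffman merges: 7/100+13/100→1/5; 9/50+1/5→19/50; 1/5+1/5→2/5; 11/50+19/50→3/5; 2/5+3/5→1. L = 129/50 ≈ 2.5800.
L − H = 2.5800 − 2.5059 = 0.074 bits.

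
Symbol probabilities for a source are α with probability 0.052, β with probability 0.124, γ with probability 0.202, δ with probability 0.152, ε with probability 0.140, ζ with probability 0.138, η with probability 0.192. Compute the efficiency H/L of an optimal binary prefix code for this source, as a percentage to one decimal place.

Entropy H = −Σ p log₂ p ≈ 2.7230 bits.
Huffman merges: 13/250+31/250→22/125; 69/500+7/50→139/500; 19/125+22/125→41/125; 24/125+101/500→197/500; 139/500+41/125→303/500; 197/500+303/500→1. L = 1391/500 ≈ 2.7820.
Efficiency = H/L = 2.7230/2.7820 = 97.9%.

97.9%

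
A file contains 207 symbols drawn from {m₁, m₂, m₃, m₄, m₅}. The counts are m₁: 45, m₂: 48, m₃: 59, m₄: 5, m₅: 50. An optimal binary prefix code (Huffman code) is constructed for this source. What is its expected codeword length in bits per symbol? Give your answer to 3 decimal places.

2.242 bits/symbol

Probabilities are the counts divided by 207.
Repeatedly combine the two least-probable nodes; the expected code length is the sum of the merged weights.
merge 5/207 + 5/23 → 50/207
merge 16/69 + 50/207 → 98/207
merge 50/207 + 59/207 → 109/207
merge 98/207 + 109/207 → 1
L = 50/207 + 98/207 + 109/207 + 1 = 464/207 ≈ 2.242 bits/symbol.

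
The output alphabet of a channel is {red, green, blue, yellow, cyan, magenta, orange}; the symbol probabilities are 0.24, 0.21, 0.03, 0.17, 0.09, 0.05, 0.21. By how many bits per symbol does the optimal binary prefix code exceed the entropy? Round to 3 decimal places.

Entropy H = −Σ p log₂ p ≈ 2.5549 bits.
Huffman merges: 3/100+1/20→2/25; 2/25+9/100→17/100; 17/100+17/100→17/50; 21/100+21/100→21/50; 6/25+17/50→29/50; 21/50+29/50→1. L = 259/100 ≈ 2.5900.
L − H = 2.5900 − 2.5549 = 0.035 bits.

0.035 bits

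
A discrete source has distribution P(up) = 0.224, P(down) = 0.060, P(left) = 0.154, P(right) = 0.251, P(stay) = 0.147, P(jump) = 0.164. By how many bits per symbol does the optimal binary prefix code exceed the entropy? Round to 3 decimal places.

0.047 bits

Entropy H = −Σ p log₂ p ≈ 2.4776 bits.
Huffman merges: 3/50+147/1000→207/1000; 77/500+41/250→159/500; 207/1000+28/125→431/1000; 251/1000+159/500→569/1000; 431/1000+569/1000→1. L = 101/40 ≈ 2.5250.
L − H = 2.5250 − 2.4776 = 0.047 bits.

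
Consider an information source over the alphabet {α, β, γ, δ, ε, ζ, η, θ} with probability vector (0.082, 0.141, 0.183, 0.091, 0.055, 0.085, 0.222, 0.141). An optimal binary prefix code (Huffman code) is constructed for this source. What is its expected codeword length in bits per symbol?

2.908 bits/symbol

Repeatedly combine the two least-probable nodes; the expected code length is the sum of the merged weights.
merge 11/200 + 41/500 → 137/1000
merge 17/200 + 91/1000 → 22/125
merge 137/1000 + 141/1000 → 139/500
merge 141/1000 + 22/125 → 317/1000
merge 183/1000 + 111/500 → 81/200
merge 139/500 + 317/1000 → 119/200
merge 81/200 + 119/200 → 1
L = 137/1000 + 22/125 + 139/500 + 317/1000 + 81/200 + 119/200 + 1 = 727/250 = 2.908 bits/symbol.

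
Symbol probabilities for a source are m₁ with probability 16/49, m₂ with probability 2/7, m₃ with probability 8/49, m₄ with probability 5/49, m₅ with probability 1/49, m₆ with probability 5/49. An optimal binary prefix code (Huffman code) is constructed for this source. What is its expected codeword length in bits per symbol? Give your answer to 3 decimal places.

Repeatedly combine the two least-probable nodes; the expected code length is the sum of the merged weights.
merge 1/49 + 5/49 → 6/49
merge 5/49 + 6/49 → 11/49
merge 8/49 + 11/49 → 19/49
merge 2/7 + 16/49 → 30/49
merge 19/49 + 30/49 → 1
L = 6/49 + 11/49 + 19/49 + 30/49 + 1 = 115/49 ≈ 2.347 bits/symbol.

2.347 bits/symbol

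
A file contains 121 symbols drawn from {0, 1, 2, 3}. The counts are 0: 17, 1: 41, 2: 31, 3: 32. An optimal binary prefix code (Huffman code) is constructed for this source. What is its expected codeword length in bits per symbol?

Probabilities are the counts divided by 121.
Repeatedly combine the two least-probable nodes; the expected code length is the sum of the merged weights.
merge 17/121 + 31/121 → 48/121
merge 32/121 + 41/121 → 73/121
merge 48/121 + 73/121 → 1
L = 48/121 + 73/121 + 1 = 2 bits/symbol.

2 bits/symbol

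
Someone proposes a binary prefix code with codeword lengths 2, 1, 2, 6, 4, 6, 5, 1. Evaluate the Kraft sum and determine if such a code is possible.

1.625; no

With common denominator 2^6 = 64: Σ 2^(−ℓᵢ) = 16/64 + 32/64 + 16/64 + 1/64 + 4/64 + 1/64 + 2/64 + 32/64 = 104/64 = 1.625.
Kraft's inequality requires Σ ≤ 1; here Σ = 1.625 > 1, so no such prefix code exists.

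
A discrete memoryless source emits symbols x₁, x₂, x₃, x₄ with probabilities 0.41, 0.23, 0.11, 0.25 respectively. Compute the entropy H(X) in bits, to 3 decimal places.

1.865 bits

H = −Σ pᵢ log₂ pᵢ.
−0.41·log₂(0.41) = 0.5274
−0.23·log₂(0.23) = 0.4877
−0.11·log₂(0.11) = 0.3503
−0.25·log₂(0.25) = 0.5000
Sum ≈ 1.8653 → 1.865 bits.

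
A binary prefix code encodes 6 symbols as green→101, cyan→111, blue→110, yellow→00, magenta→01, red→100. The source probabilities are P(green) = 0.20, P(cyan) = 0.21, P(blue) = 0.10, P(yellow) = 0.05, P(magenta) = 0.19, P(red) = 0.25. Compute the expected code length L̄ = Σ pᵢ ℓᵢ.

2.76 bits/symbol

L̄ = Σ pᵢ·ℓᵢ = 0.20·3 + 0.21·3 + 0.10·3 + 0.05·2 + 0.19·2 + 0.25·3 = 2.76 bits/symbol.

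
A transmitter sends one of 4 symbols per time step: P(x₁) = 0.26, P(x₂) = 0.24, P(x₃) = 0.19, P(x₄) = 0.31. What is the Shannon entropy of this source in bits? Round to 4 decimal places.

H = −Σ pᵢ log₂ pᵢ.
−0.26·log₂(0.26) = 0.5053
−0.24·log₂(0.24) = 0.4941
−0.19·log₂(0.19) = 0.4552
−0.31·log₂(0.31) = 0.5238
Sum ≈ 1.9784 → 1.9784 bits.

1.9784 bits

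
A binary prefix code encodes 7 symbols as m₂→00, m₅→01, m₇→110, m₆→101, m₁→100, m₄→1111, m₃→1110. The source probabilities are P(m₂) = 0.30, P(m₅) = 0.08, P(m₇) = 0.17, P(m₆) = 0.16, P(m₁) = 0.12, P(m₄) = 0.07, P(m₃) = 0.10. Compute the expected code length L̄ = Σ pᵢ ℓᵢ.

L̄ = Σ pᵢ·ℓᵢ = 0.30·2 + 0.08·2 + 0.17·3 + 0.16·3 + 0.12·3 + 0.07·4 + 0.10·4 = 2.79 bits/symbol.

2.79 bits/symbol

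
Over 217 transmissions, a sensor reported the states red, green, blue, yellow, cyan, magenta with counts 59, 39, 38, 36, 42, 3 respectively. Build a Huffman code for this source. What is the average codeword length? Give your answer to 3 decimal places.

Probabilities are the counts divided by 217.
Repeatedly combine the two least-probable nodes; the expected code length is the sum of the merged weights.
merge 3/217 + 36/217 → 39/217
merge 38/217 + 39/217 → 11/31
merge 39/217 + 6/31 → 81/217
merge 59/217 + 11/31 → 136/217
merge 81/217 + 136/217 → 1
L = 39/217 + 11/31 + 81/217 + 136/217 + 1 = 550/217 ≈ 2.535 bits/symbol.

2.535 bits/symbol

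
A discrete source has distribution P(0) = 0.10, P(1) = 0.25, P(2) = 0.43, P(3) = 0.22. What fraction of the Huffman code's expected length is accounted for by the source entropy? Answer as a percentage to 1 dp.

Entropy H = −Σ p log₂ p ≈ 1.8363 bits.
Huffman merges: 1/10+11/50→8/25; 1/4+8/25→57/100; 43/100+57/100→1. L = 189/100 ≈ 1.8900.
Efficiency = H/L = 1.8363/1.8900 = 97.2%.

97.2%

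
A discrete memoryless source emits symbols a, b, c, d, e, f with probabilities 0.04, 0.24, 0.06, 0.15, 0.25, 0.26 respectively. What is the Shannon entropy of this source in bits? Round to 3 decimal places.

H = −Σ pᵢ log₂ pᵢ.
−0.04·log₂(0.04) = 0.1858
−0.24·log₂(0.24) = 0.4941
−0.06·log₂(0.06) = 0.2435
−0.15·log₂(0.15) = 0.4105
−0.25·log₂(0.25) = 0.5000
−0.26·log₂(0.26) = 0.5053
Sum ≈ 2.3393 → 2.339 bits.

2.339 bits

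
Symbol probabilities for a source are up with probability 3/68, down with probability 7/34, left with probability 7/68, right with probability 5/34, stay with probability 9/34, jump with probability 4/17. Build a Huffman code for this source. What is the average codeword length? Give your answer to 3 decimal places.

2.441 bits/symbol

Repeatedly combine the two least-probable nodes; the expected code length is the sum of the merged weights.
merge 3/68 + 7/68 → 5/34
merge 5/34 + 5/34 → 5/17
merge 7/34 + 4/17 → 15/34
merge 9/34 + 5/17 → 19/34
merge 15/34 + 19/34 → 1
L = 5/34 + 5/17 + 15/34 + 19/34 + 1 = 83/34 ≈ 2.441 bits/symbol.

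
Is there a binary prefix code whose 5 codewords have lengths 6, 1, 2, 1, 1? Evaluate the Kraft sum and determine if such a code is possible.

With common denominator 2^6 = 64: Σ 2^(−ℓᵢ) = 1/64 + 32/64 + 16/64 + 32/64 + 32/64 = 113/64 = 1.765625.
Kraft's inequality requires Σ ≤ 1; here Σ = 1.765625 > 1, so no such prefix code exists.

1.765625; no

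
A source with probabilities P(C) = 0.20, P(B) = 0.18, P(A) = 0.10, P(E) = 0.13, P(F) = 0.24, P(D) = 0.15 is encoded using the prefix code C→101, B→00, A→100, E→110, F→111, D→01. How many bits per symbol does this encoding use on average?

2.67 bits/symbol

L̄ = Σ pᵢ·ℓᵢ = 0.20·3 + 0.18·2 + 0.10·3 + 0.13·3 + 0.24·3 + 0.15·2 = 2.67 bits/symbol.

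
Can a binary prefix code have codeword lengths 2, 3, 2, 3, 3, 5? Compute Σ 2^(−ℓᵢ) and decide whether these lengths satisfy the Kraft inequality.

With common denominator 2^5 = 32: Σ 2^(−ℓᵢ) = 8/32 + 4/32 + 8/32 + 4/32 + 4/32 + 1/32 = 29/32 = 0.90625.
Kraft's inequality requires Σ ≤ 1; here Σ = 0.90625 ≤ 1, so such a prefix code exists.

0.90625; yes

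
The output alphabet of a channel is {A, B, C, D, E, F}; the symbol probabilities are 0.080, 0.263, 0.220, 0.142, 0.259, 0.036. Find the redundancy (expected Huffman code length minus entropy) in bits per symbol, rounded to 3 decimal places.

0.018 bits

Entropy H = −Σ p log₂ p ≈ 2.3562 bits.
Huffman merges: 9/250+2/25→29/250; 29/250+71/500→129/500; 11/50+129/500→239/500; 259/1000+263/1000→261/500; 239/500+261/500→1. L = 1187/500 ≈ 2.3740.
L − H = 2.3740 − 2.3562 = 0.018 bits.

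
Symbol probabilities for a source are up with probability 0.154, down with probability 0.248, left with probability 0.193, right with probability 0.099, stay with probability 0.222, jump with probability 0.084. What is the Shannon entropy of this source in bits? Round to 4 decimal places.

2.4851 bits

H = −Σ pᵢ log₂ pᵢ.
−0.154·log₂(0.154) = 0.4156
−0.248·log₂(0.248) = 0.4989
−0.193·log₂(0.193) = 0.4581
−0.099·log₂(0.099) = 0.3303
−0.222·log₂(0.222) = 0.4820
−0.084·log₂(0.084) = 0.3002
Sum ≈ 2.4851 → 2.4851 bits.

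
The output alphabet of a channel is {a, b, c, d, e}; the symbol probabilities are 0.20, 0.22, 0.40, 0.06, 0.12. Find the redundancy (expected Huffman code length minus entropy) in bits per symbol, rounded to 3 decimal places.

Entropy H = −Σ p log₂ p ≈ 2.0843 bits.
Huffman merges: 3/50+3/25→9/50; 9/50+1/5→19/50; 11/50+19/50→3/5; 2/5+3/5→1. L = 54/25 ≈ 2.1600.
L − H = 2.1600 − 2.0843 = 0.076 bits.

0.076 bits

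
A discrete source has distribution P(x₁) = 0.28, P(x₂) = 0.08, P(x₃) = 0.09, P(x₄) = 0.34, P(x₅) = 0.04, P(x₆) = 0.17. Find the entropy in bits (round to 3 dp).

2.268 bits

H = −Σ pᵢ log₂ pᵢ.
−0.28·log₂(0.28) = 0.5142
−0.08·log₂(0.08) = 0.2915
−0.09·log₂(0.09) = 0.3127
−0.34·log₂(0.34) = 0.5292
−0.04·log₂(0.04) = 0.1858
−0.17·log₂(0.17) = 0.4346
Sum ≈ 2.2679 → 2.268 bits.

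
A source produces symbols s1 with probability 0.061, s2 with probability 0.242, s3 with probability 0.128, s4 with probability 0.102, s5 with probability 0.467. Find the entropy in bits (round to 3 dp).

H = −Σ pᵢ log₂ pᵢ.
−0.061·log₂(0.061) = 0.2461
−0.242·log₂(0.242) = 0.4954
−0.128·log₂(0.128) = 0.3796
−0.102·log₂(0.102) = 0.3359
−0.467·log₂(0.467) = 0.5130
Sum ≈ 1.9700 → 1.970 bits.

1.970 bits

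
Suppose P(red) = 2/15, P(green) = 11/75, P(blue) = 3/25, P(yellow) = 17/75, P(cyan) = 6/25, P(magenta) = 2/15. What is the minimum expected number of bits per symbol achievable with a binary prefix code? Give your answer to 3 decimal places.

Repeatedly combine the two least-probable nodes; the expected code length is the sum of the merged weights.
merge 3/25 + 2/15 → 19/75
merge 2/15 + 11/75 → 7/25
merge 17/75 + 6/25 → 7/15
merge 19/75 + 7/25 → 8/15
merge 7/15 + 8/15 → 1
L = 19/75 + 7/25 + 7/15 + 8/15 + 1 = 38/15 ≈ 2.533 bits/symbol.

2.533 bits/symbol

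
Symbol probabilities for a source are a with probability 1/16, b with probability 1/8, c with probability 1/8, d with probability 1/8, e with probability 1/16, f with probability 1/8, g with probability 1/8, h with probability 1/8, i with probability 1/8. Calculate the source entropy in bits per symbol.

Each probability is a power of 1/2, so log₂(1/p) is an integer.
H = Σ p·log₂(1/p) = 1/16·4 + 1/8·3 + 1/8·3 + 1/8·3 + 1/16·4 + 1/8·3 + 1/8·3 + 1/8·3 + 1/8·3 = 3.125 bits.

3.125 bits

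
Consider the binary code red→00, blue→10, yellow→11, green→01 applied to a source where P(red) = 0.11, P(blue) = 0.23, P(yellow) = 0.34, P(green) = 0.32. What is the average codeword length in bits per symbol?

2 bits/symbol

L̄ = Σ pᵢ·ℓᵢ = 0.11·2 + 0.23·2 + 0.34·2 + 0.32·2 = 2 bits/symbol.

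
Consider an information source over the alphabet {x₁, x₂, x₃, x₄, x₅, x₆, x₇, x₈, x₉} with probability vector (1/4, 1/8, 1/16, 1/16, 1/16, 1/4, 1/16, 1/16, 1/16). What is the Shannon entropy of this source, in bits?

Each probability is a power of 1/2, so log₂(1/p) is an integer.
H = Σ p·log₂(1/p) = 1/4·2 + 1/8·3 + 1/16·4 + 1/16·4 + 1/16·4 + 1/4·2 + 1/16·4 + 1/16·4 + 1/16·4 = 2.875 bits.

2.875 bits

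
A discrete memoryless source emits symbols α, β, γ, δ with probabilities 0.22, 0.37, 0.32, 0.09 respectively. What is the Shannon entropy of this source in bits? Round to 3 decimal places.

H = −Σ pᵢ log₂ pᵢ.
−0.22·log₂(0.22) = 0.4806
−0.37·log₂(0.37) = 0.5307
−0.32·log₂(0.32) = 0.5260
−0.09·log₂(0.09) = 0.3127
Sum ≈ 1.8500 → 1.850 bits.

1.850 bits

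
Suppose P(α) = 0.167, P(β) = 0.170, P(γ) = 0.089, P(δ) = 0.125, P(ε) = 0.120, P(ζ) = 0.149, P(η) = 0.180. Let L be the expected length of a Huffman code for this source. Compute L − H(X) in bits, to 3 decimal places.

Entropy H = −Σ p log₂ p ≈ 2.7730 bits.
Huffman merges: 89/1000+3/25→209/1000; 1/8+149/1000→137/500; 167/1000+17/100→337/1000; 9/50+209/1000→389/1000; 137/500+337/1000→611/1000; 389/1000+611/1000→1. L = 141/50 ≈ 2.8200.
L − H = 2.8200 − 2.7730 = 0.047 bits.

0.047 bits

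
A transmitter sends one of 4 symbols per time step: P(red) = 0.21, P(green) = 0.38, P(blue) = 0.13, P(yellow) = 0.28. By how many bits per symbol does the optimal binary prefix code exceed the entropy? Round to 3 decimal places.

0.060 bits

Entropy H = −Σ p log₂ p ≈ 1.9001 bits.
Huffman merges: 13/100+21/100→17/50; 7/25+17/50→31/50; 19/50+31/50→1. L = 49/25 ≈ 1.9600.
L − H = 1.9600 − 1.9001 = 0.060 bits.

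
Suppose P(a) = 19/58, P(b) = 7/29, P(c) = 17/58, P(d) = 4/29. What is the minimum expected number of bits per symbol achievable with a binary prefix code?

Repeatedly combine the two least-probable nodes; the expected code length is the sum of the merged weights.
merge 4/29 + 7/29 → 11/29
merge 17/58 + 19/58 → 18/29
merge 11/29 + 18/29 → 1
L = 11/29 + 18/29 + 1 = 2 bits/symbol.

2 bits/symbol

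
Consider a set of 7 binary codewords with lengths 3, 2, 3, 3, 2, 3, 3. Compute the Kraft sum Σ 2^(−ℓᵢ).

With common denominator 2^3 = 8: Σ 2^(−ℓᵢ) = 1/8 + 2/8 + 1/8 + 1/8 + 2/8 + 1/8 + 1/8 = 9/8 = 1.125.

1.125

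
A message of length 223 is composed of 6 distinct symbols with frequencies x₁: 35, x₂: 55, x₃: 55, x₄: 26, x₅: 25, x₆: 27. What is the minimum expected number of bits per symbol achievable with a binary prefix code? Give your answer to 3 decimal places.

2.507 bits/symbol

Probabilities are the counts divided by 223.
Repeatedly combine the two least-probable nodes; the expected code length is the sum of the merged weights.
merge 25/223 + 26/223 → 51/223
merge 27/223 + 35/223 → 62/223
merge 51/223 + 55/223 → 106/223
merge 55/223 + 62/223 → 117/223
merge 106/223 + 117/223 → 1
L = 51/223 + 62/223 + 106/223 + 117/223 + 1 = 559/223 ≈ 2.507 bits/symbol.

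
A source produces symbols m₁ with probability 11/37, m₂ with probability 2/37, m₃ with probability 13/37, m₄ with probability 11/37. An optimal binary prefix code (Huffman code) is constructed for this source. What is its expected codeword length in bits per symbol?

Repeatedly combine the two least-probable nodes; the expected code length is the sum of the merged weights.
merge 2/37 + 11/37 → 13/37
merge 11/37 + 13/37 → 24/37
merge 13/37 + 24/37 → 1
L = 13/37 + 24/37 + 1 = 2 bits/symbol.

2 bits/symbol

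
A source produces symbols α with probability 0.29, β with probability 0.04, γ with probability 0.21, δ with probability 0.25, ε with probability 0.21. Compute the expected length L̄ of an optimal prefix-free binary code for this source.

Repeatedly combine the two least-probable nodes; the expected code length is the sum of the merged weights.
merge 1/25 + 21/100 → 1/4
merge 21/100 + 1/4 → 23/50
merge 1/4 + 29/100 → 27/50
merge 23/50 + 27/50 → 1
L = 1/4 + 23/50 + 27/50 + 1 = 9/4 = 2.25 bits/symbol.

2.25 bits/symbol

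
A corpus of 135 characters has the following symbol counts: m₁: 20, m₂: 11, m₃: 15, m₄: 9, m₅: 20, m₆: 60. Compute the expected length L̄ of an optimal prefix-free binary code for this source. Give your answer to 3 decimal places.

Probabilities are the counts divided by 135.
Repeatedly combine the two least-probable nodes; the expected code length is the sum of the merged weights.
merge 1/15 + 11/135 → 4/27
merge 1/9 + 4/27 → 7/27
merge 4/27 + 4/27 → 8/27
merge 7/27 + 8/27 → 5/9
merge 4/9 + 5/9 → 1
L = 4/27 + 7/27 + 8/27 + 5/9 + 1 = 61/27 ≈ 2.259 bits/symbol.

2.259 bits/symbol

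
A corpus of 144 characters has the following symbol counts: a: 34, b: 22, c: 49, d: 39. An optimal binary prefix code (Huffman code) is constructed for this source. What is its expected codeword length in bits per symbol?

2 bits/symbol

Probabilities are the counts divided by 144.
Repeatedly combine the two least-probable nodes; the expected code length is the sum of the merged weights.
merge 11/72 + 17/72 → 7/18
merge 13/48 + 49/144 → 11/18
merge 7/18 + 11/18 → 1
L = 7/18 + 11/18 + 1 = 2 bits/symbol.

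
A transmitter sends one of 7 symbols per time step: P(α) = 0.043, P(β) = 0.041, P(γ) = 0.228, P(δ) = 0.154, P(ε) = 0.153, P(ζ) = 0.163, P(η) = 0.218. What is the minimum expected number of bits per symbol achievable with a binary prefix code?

2.638 bits/symbol

Repeatedly combine the two least-probable nodes; the expected code length is the sum of the merged weights.
merge 41/1000 + 43/1000 → 21/250
merge 21/250 + 153/1000 → 237/1000
merge 77/500 + 163/1000 → 317/1000
merge 109/500 + 57/250 → 223/500
merge 237/1000 + 317/1000 → 277/500
merge 223/500 + 277/500 → 1
L = 21/250 + 237/1000 + 317/1000 + 223/500 + 277/500 + 1 = 1319/500 = 2.638 bits/symbol.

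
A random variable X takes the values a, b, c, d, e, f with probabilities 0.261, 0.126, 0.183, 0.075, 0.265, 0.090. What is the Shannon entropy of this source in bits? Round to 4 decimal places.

2.4314 bits

H = −Σ pᵢ log₂ pᵢ.
−0.261·log₂(0.261) = 0.5058
−0.126·log₂(0.126) = 0.3766
−0.183·log₂(0.183) = 0.4484
−0.075·log₂(0.075) = 0.2803
−0.265·log₂(0.265) = 0.5077
−0.090·log₂(0.090) = 0.3127
Sum ≈ 2.4314 → 2.4314 bits.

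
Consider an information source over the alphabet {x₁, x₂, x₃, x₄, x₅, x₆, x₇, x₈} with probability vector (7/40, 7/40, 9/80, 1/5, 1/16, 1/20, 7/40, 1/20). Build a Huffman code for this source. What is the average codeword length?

2.8875 bits/symbol

Repeatedly combine the two least-probable nodes; the expected code length is the sum of the merged weights.
merge 1/20 + 1/20 → 1/10
merge 1/16 + 1/10 → 13/80
merge 9/80 + 13/80 → 11/40
merge 7/40 + 7/40 → 7/20
merge 7/40 + 1/5 → 3/8
merge 11/40 + 7/20 → 5/8
merge 3/8 + 5/8 → 1
L = 1/10 + 13/80 + 11/40 + 7/20 + 3/8 + 5/8 + 1 = 231/80 = 2.8875 bits/symbol.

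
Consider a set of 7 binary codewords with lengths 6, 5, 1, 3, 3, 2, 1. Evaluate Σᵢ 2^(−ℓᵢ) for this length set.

1.546875

With common denominator 2^6 = 64: Σ 2^(−ℓᵢ) = 1/64 + 2/64 + 32/64 + 8/64 + 8/64 + 16/64 + 32/64 = 99/64 = 1.546875.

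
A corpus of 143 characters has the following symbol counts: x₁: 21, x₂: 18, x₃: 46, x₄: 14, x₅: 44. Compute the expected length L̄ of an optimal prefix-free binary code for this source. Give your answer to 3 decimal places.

2.224 bits/symbol

Probabilities are the counts divided by 143.
Repeatedly combine the two least-probable nodes; the expected code length is the sum of the merged weights.
merge 14/143 + 18/143 → 32/143
merge 21/143 + 32/143 → 53/143
merge 4/13 + 46/143 → 90/143
merge 53/143 + 90/143 → 1
L = 32/143 + 53/143 + 90/143 + 1 = 318/143 ≈ 2.224 bits/symbol.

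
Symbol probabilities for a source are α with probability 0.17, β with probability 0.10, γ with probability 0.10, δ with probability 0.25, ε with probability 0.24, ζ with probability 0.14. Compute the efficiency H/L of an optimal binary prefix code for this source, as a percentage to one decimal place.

99.2%

Entropy H = −Σ p log₂ p ≈ 2.4902 bits.
Huffman merges: 1/10+1/10→1/5; 7/50+17/100→31/100; 1/5+6/25→11/25; 1/4+31/100→14/25; 11/25+14/25→1. L = 251/100 ≈ 2.5100.
Efficiency = H/L = 2.4902/2.5100 = 99.2%.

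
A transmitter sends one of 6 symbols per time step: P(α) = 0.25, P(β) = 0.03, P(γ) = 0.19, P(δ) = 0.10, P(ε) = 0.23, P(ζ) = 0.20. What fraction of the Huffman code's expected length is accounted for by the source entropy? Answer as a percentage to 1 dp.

Entropy H = −Σ p log₂ p ≈ 2.3912 bits.
Huffman merges: 3/100+1/10→13/100; 13/100+19/100→8/25; 1/5+23/100→43/100; 1/4+8/25→57/100; 43/100+57/100→1. L = 49/20 ≈ 2.4500.
Efficiency = H/L = 2.3912/2.4500 = 97.6%.

97.6%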